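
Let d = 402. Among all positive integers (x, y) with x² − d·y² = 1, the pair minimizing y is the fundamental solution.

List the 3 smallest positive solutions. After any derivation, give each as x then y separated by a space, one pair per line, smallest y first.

√402 = [20; 20,40, …], period ℓ=2 (even) → k=1
step 0: (20, 1)  from 20·(1,0) + (0,1)
step 1: (401, 20)  from 20·(20,1) + (1,0)
(x₁, y₁) = (401, 20);  401² − 402·20² = 1 ✓
n=2: (401,20)∘(401,20) = (401·401+402·20·20, 401·20+20·401) = (321601,16040)
n=3: (321601,16040)∘(401,20) = (401·321601+402·20·16040, 401·16040+20·321601) = (257923601,12864060)

401 20
321601 16040
257923601 12864060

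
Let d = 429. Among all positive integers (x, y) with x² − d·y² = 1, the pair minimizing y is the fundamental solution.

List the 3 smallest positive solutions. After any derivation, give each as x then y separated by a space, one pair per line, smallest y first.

√429 → a₀=20, period (1,2,2,9,1,12,1,9,2,2,1,40); ℓ=12 even so k=11
step 0: (20, 1)  from 20·(1,0) + (0,1)
step 1: (21, 1)  from 1·(20,1) + (1,0)
step 2: (62, 3)  from 2·(21,1) + (20,1)
step 3: (145, 7)  from 2·(62,3) + (21,1)
step 4: (1367, 66)  from 9·(145,7) + (62,3)
step 5: (1512, 73)  from 1·(1367,66) + (145,7)
…
step 8: (208718, 10077)  from 9·(21023,1015) + (19511,942)
step 9: (438459, 21169)  from 2·(208718,10077) + (21023,1015)
step 10: (1085636, 52415)  from 2·(438459,21169) + (208718,10077)
step 11: (1524095, 73584)  from 1·(1085636,52415) + (438459,21169)
(x₁, y₁) = (1524095, 73584);  1524095² − 429·73584² = 1 ✓
(x_2, y_2) = (1524095·1524095 + 429·73584·73584, 1524095·73584 + 73584·1524095) = (4645731138049, 224298012960)
(x_3, y_3) = (1524095·4645731138049 + 429·73584·224298012960, 1524095·224298012960 + 73584·4645731138049) = (14161071197688057215, 683702960124468816)

1524095 73584
4645731138049 224298012960
14161071197688057215 683702960124468816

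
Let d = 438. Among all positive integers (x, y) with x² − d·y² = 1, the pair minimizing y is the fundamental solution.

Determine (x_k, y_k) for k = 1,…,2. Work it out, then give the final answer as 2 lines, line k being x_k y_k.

293 14
171697 8204

[20; 1,12,1,40] for √438; ℓ=4 ⇒ convergent index 3
a_0=20:  p_0=20·1+0=20,  q_0=20·0+1=1
…
a_2=12:  p_2=12·21+20=272,  q_2=12·1+1=13
a_3=1:  p_3=1·272+21=293,  q_3=1·13+1=14
fundamental: x₁=293, y₁=14  (since 85849 − 438·196 = 1)
k=2:  x_2 = 293·293+438·14·14 = 171697,  y_2 = 293·14+14·293 = 8204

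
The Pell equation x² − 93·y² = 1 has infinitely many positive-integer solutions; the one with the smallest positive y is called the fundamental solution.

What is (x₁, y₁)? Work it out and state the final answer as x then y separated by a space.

12151 1260

d=93: √d = [9; 1,1,1,4,6,4,1,1,1,18] (ℓ=10, even), read p_9/q_9
i=0: a=9 ⇒ p=9, q=1
…
i=4: a=4 ⇒ p=135, q=14
…
i=7: a=1 ⇒ p=4330, q=449
i=8: a=1 ⇒ p=7821, q=811
i=9: a=1 ⇒ p=12151, q=1260
fundamental: x₁=12151, y₁=1260  (since 147646801 − 93·1587600 = 1)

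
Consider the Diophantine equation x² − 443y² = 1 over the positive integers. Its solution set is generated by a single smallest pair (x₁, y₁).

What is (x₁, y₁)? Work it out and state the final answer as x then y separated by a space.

√443 → a₀=21, period (21,42); ℓ=2 even so k=1
a_0=21:  p_0=21·1+0=21,  q_0=21·0+1=1
a_1=21:  p_1=21·21+1=442,  q_1=21·1+0=21
→ (442, 21).  Check: 442²=195364, 443·21²=195363, difference 1.

442 21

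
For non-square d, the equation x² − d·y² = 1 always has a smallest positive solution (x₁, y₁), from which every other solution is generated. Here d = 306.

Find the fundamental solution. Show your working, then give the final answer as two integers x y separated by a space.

35 2

d=306: √d = [17; 2,34] (ℓ=2, even), read p_1/q_1
a_0=17:  p_0=17·1+0=17,  q_0=17·0+1=1
a_1=2:  p_1=2·17+1=35,  q_1=2·1+0=2
(x₁, y₁) = (35, 2);  35² − 306·2² = 1 ✓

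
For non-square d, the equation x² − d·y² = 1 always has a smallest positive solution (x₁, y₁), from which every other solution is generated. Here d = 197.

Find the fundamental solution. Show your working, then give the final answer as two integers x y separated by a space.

√197 → a₀=14, period (28); ℓ=1 odd so k=1
step 0: (14, 1)  from 14·(1,0) + (0,1)
step 1: (393, 28)  from 28·(14,1) + (1,0)
(x₁, y₁) = (393, 28);  393² − 197·28² = 1 ✓

393 28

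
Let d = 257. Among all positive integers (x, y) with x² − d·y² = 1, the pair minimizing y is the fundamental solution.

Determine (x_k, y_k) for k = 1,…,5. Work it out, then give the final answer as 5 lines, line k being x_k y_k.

513 32
526337 32832
540021249 33685600
554061275137 34561392768
568466328269313 35459955294368

d=257: √d = [16; 32] (ℓ=1, odd), read p_1/q_1
i=0: a=16 ⇒ p=16, q=1
i=1: a=32 ⇒ p=513, q=32
fundamental: x₁=513, y₁=32  (since 263169 − 257·1024 = 1)
(x_2, y_2) = (513·513 + 257·32·32, 513·32 + 32·513) = (526337, 32832)
(x_3, y_3) = (513·526337 + 257·32·32832, 513·32832 + 32·526337) = (540021249, 33685600)
(x_4, y_4) = (513·540021249 + 257·32·33685600, 513·33685600 + 32·540021249) = (554061275137, 34561392768)
(x_5, y_5) = (513·554061275137 + 257·32·34561392768, 513·34561392768 + 32·554061275137) = (568466328269313, 35459955294368)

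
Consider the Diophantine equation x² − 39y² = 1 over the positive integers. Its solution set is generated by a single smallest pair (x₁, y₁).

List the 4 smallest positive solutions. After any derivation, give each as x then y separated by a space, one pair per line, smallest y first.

√39 = [6; 4,12, …], period ℓ=2 (even) → k=1
i=0: a=6 ⇒ p=6, q=1
i=1: a=4 ⇒ p=25, q=4
fundamental: x₁=25, y₁=4  (since 625 − 39·16 = 1)
(x_2, y_2) = (25·25 + 39·4·4, 25·4 + 4·25) = (1249, 200)
(x_3, y_3) = (25·1249 + 39·4·200, 25·200 + 4·1249) = (62425, 9996)
(x_4, y_4) = (25·62425 + 39·4·9996, 25·9996 + 4·62425) = (3120001, 499600)

25 4
1249 200
62425 9996
3120001 499600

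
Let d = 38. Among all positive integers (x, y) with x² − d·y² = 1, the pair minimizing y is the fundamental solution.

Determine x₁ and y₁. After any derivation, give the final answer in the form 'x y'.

37 6

d=38: √d = [6; 6,12] (ℓ=2, even), read p_1/q_1
i=0: a=6 ⇒ p=6, q=1
i=1: a=6 ⇒ p=37, q=6
→ (37, 6).  Check: 37²=1369, 38·6²=1368, difference 1.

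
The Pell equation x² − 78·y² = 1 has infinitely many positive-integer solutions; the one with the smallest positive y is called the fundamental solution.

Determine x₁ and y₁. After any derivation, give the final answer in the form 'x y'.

53 6

√78 = [8; 1,4,1,16, …], period ℓ=4 (even) → k=3
i=0: a=8 ⇒ p=8, q=1
…
i=2: a=4 ⇒ p=44, q=5
i=3: a=1 ⇒ p=53, q=6
→ (53, 6).  Check: 53²=2809, 78·6²=2808, difference 1.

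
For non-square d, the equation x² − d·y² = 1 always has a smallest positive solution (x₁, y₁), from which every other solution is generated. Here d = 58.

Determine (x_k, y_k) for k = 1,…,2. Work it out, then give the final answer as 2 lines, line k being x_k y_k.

19603 2574
768555217 100916244

[7; 1,1,1,1,1,1,14] for √58; ℓ=7 ⇒ convergent index 13
a_0=7:  p_0=7·1+0=7,  q_0=7·0+1=1
a_1=1:  p_1=1·7+1=8,  q_1=1·1+0=1
a_2=1:  p_2=1·8+7=15,  q_2=1·1+1=2
…
a_5=1:  p_5=1·38+23=61,  q_5=1·5+3=8
…
a_8=1:  p_8=1·1447+99=1546,  q_8=1·190+13=203
…
a_11=1:  p_11=1·4539+2993=7532,  q_11=1·596+393=989
a_12=1:  p_12=1·7532+4539=12071,  q_12=1·989+596=1585
a_13=1:  p_13=1·12071+7532=19603,  q_13=1·1585+989=2574
→ (19603, 2574).  Check: 19603²=384277609, 58·2574²=384277608, difference 1.
k=2:  x_2 = 19603·19603+58·2574·2574 = 768555217,  y_2 = 19603·2574+2574·19603 = 100916244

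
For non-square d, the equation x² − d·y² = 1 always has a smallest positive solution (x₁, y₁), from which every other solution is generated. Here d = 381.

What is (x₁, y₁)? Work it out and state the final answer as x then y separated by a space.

[19; 1,1,12,1,1,38] for √381; ℓ=6 ⇒ convergent index 5
i=0: a=19 ⇒ p=19, q=1
…
i=2: a=1 ⇒ p=39, q=2
i=3: a=12 ⇒ p=488, q=25
i=4: a=1 ⇒ p=527, q=27
i=5: a=1 ⇒ p=1015, q=52
→ (1015, 52).  Check: 1015²=1030225, 381·52²=1030224, difference 1.

1015 52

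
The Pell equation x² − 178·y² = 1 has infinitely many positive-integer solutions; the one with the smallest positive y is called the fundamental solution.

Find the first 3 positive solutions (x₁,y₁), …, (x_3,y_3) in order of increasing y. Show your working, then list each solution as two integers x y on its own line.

[13; 2,1,12,1,2,26] for √178; ℓ=6 ⇒ convergent index 5
i=0: a=13 ⇒ p=13, q=1
i=1: a=2 ⇒ p=27, q=2
…
i=4: a=1 ⇒ p=547, q=41
i=5: a=2 ⇒ p=1601, q=120
→ (1601, 120).  Check: 1601²=2563201, 178·120²=2563200, difference 1.
k=2:  x_2 = 1601·1601+178·120·120 = 5126401,  y_2 = 1601·120+120·1601 = 384240
k=3:  x_3 = 1601·5126401+178·120·384240 = 16414734401,  y_3 = 1601·384240+120·5126401 = 1230336360

1601 120
5126401 384240
16414734401 1230336360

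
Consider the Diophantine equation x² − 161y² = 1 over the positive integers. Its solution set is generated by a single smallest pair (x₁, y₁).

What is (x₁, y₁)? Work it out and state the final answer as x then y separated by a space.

√161 = [12; 1,2,4,1,2,1,4,2,1,24, …], period ℓ=10 (even) → k=9
a_0=12:  p_0=12·1+0=12,  q_0=12·0+1=1
…
a_4=1:  p_4=1·165+38=203,  q_4=1·13+3=16
a_5=2:  p_5=2·203+165=571,  q_5=2·16+13=45
…
a_7=4:  p_7=4·774+571=3667,  q_7=4·61+45=289
a_8=2:  p_8=2·3667+774=8108,  q_8=2·289+61=639
a_9=1:  p_9=1·8108+3667=11775,  q_9=1·639+289=928
(x₁, y₁) = (11775, 928);  11775² − 161·928² = 1 ✓

11775 928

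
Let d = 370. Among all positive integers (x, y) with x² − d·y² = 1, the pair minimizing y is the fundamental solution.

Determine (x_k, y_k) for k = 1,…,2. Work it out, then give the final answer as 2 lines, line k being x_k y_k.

d=370: √d = [19; 4,4,38] (ℓ=3, odd), read p_5/q_5
a_0=19:  p_0=19·1+0=19,  q_0=19·0+1=1
…
a_2=4:  p_2=4·77+19=327,  q_2=4·4+1=17
…
a_4=4:  p_4=4·12503+327=50339,  q_4=4·650+17=2617
a_5=4:  p_5=4·50339+12503=213859,  q_5=4·2617+650=11118
→ (213859, 11118).  Check: 213859²=45735671881, 370·11118²=45735671880, difference 1.
k=2:  x_2 = 213859·213859+370·11118·11118 = 91471343761,  y_2 = 213859·11118+11118·213859 = 4755368724

213859 11118
91471343761 4755368724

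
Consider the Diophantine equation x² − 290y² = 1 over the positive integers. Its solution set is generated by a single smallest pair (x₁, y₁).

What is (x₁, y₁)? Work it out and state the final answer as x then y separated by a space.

579 34

√290 → a₀=17, period (34); ℓ=1 odd so k=1
a_0=17:  p_0=17·1+0=17,  q_0=17·0+1=1
a_1=34:  p_1=34·17+1=579,  q_1=34·1+0=34
(x₁, y₁) = (579, 34);  579² − 290·34² = 1 ✓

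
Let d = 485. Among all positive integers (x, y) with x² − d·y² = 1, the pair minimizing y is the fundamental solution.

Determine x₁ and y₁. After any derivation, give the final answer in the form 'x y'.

√485 → a₀=22, period (44); ℓ=1 odd so k=1
k=0  a_k=22  p_k/q_k = 22/1
k=1  a_k=44  p_k/q_k = 969/44
→ (969, 44).  Check: 969²=938961, 485·44²=938960, difference 1.

969 44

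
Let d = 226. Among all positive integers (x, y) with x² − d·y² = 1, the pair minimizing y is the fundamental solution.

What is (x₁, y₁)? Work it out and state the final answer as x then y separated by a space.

451 30

[15; 30] for √226; ℓ=1 ⇒ convergent index 1
k=0  a_k=15  p_k/q_k = 15/1
k=1  a_k=30  p_k/q_k = 451/30
fundamental: x₁=451, y₁=30  (since 203401 − 226·900 = 1)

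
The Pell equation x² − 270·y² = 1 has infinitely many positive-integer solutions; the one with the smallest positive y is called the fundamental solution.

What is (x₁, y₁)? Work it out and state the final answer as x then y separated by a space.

5291 322

√270 → a₀=16, period (2,3,6,3,2,32); ℓ=6 even so k=5
i=0: a=16 ⇒ p=16, q=1
…
i=3: a=6 ⇒ p=723, q=44
i=4: a=3 ⇒ p=2284, q=139
i=5: a=2 ⇒ p=5291, q=322
→ (5291, 322).  Check: 5291²=27994681, 270·322²=27994680, difference 1.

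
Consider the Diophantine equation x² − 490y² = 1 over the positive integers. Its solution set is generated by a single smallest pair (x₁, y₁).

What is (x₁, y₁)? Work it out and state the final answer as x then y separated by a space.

1039681 46968

[22; 7,2,1,4,4,4,1,2,7,44] for √490; ℓ=10 ⇒ convergent index 9
step 0: (22, 1)  from 22·(1,0) + (0,1)
step 1: (155, 7)  from 7·(22,1) + (1,0)
…
step 3: (487, 22)  from 1·(332,15) + (155,7)
…
step 5: (9607, 434)  from 4·(2280,103) + (487,22)
…
step 7: (50315, 2273)  from 1·(40708,1839) + (9607,434)
step 8: (141338, 6385)  from 2·(50315,2273) + (40708,1839)
step 9: (1039681, 46968)  from 7·(141338,6385) + (50315,2273)
(x₁, y₁) = (1039681, 46968);  1039681² − 490·46968² = 1 ✓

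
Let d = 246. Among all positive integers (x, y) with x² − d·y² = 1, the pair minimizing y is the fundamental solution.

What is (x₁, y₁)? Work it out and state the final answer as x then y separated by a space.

88805 5662

√246 = [15; 1,2,5,1,14,1,5,2,1,30, …], period ℓ=10 (even) → k=9
i=0: a=15 ⇒ p=15, q=1
…
i=3: a=5 ⇒ p=251, q=16
…
i=7: a=5 ⇒ p=28028, q=1787
i=8: a=2 ⇒ p=60777, q=3875
i=9: a=1 ⇒ p=88805, q=5662
fundamental: x₁=88805, y₁=5662  (since 7886328025 − 246·32058244 = 1)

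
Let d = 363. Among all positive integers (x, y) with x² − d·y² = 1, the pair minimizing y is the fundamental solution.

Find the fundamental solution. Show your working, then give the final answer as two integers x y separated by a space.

362 19

√363 = [19; 19,38, …], period ℓ=2 (even) → k=1
i=0: a=19 ⇒ p=19, q=1
i=1: a=19 ⇒ p=362, q=19
→ (362, 19).  Check: 362²=131044, 363·19²=131043, difference 1.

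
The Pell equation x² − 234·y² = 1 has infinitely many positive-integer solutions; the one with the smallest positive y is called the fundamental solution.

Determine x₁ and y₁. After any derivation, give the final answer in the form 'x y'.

d=234: √d = [15; 3,2,1,2,1,2,3,30] (ℓ=8, even), read p_7/q_7
step 0: (15, 1)  from 15·(1,0) + (0,1)
…
step 6: (1545, 101)  from 2·(566,37) + (413,27)
step 7: (5201, 340)  from 3·(1545,101) + (566,37)
→ (5201, 340).  Check: 5201²=27050401, 234·340²=27050400, difference 1.

5201 340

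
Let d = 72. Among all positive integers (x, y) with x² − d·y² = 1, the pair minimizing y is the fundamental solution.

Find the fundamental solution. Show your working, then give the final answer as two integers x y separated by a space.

17 2

√72 → a₀=8, period (2,16); ℓ=2 even so k=1
step 0: (8, 1)  from 8·(1,0) + (0,1)
step 1: (17, 2)  from 2·(8,1) + (1,0)
(x₁, y₁) = (17, 2);  17² − 72·2² = 1 ✓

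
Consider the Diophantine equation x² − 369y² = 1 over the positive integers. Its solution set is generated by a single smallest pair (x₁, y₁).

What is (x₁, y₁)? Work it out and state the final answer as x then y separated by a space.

d=369: √d = [19; 4,1,3,2,7,4,7,2,3,1,4,38] (ℓ=12, even), read p_11/q_11
step 0: (19, 1)  from 19·(1,0) + (0,1)
…
step 4: (826, 43)  from 2·(365,19) + (96,5)
…
step 10: (1758061, 91521)  from 1·(1364557,71036) + (393504,20485)
step 11: (8396801, 437120)  from 4·(1758061,91521) + (1364557,71036)
→ (8396801, 437120).  Check: 8396801²=70506267033601, 369·437120²=70506267033600, difference 1.

8396801 437120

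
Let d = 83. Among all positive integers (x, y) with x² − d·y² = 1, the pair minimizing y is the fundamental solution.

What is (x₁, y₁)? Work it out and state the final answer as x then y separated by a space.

√83 → a₀=9, period (9,18); ℓ=2 even so k=1
step 0: (9, 1)  from 9·(1,0) + (0,1)
step 1: (82, 9)  from 9·(9,1) + (1,0)
fundamental: x₁=82, y₁=9  (since 6724 − 83·81 = 1)

82 9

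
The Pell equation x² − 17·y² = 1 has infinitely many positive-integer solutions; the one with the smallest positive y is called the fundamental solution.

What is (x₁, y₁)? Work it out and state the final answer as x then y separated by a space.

33 8

d=17: √d = [4; 8] (ℓ=1, odd), read p_1/q_1
a_0=4:  p_0=4·1+0=4,  q_0=4·0+1=1
a_1=8:  p_1=8·4+1=33,  q_1=8·1+0=8
→ (33, 8).  Check: 33²=1089, 17·8²=1088, difference 1.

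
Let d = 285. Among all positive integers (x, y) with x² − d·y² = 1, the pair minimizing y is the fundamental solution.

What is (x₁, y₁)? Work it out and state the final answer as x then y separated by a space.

√285 = [16; 1,7,2,7,1,32, …], period ℓ=6 (even) → k=5
step 0: (16, 1)  from 16·(1,0) + (0,1)
step 1: (17, 1)  from 1·(16,1) + (1,0)
step 2: (135, 8)  from 7·(17,1) + (16,1)
…
step 4: (2144, 127)  from 7·(287,17) + (135,8)
step 5: (2431, 144)  from 1·(2144,127) + (287,17)
→ (2431, 144).  Check: 2431²=5909761, 285·144²=5909760, difference 1.

2431 144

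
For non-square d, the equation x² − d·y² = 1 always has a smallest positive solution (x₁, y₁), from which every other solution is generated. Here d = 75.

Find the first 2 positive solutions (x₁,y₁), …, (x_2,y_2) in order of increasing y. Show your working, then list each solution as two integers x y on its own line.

√75 = [8; 1,1,1,16, …], period ℓ=4 (even) → k=3
step 0: (8, 1)  from 8·(1,0) + (0,1)
step 1: (9, 1)  from 1·(8,1) + (1,0)
step 2: (17, 2)  from 1·(9,1) + (8,1)
step 3: (26, 3)  from 1·(17,2) + (9,1)
(x₁, y₁) = (26, 3);  26² − 75·3² = 1 ✓
(x_2, y_2) = (26·26 + 75·3·3, 26·3 + 3·26) = (1351, 156)

26 3
1351 156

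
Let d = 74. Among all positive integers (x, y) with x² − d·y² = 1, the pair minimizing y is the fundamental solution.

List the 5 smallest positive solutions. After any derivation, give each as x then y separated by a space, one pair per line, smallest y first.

[8; 1,1,1,1,16] for √74; ℓ=5 ⇒ convergent index 9
a_0=8:  p_0=8·1+0=8,  q_0=8·0+1=1
a_1=1:  p_1=1·8+1=9,  q_1=1·1+0=1
…
a_3=1:  p_3=1·17+9=26,  q_3=1·2+1=3
a_4=1:  p_4=1·26+17=43,  q_4=1·3+2=5
…
a_7=1:  p_7=1·757+714=1471,  q_7=1·88+83=171
a_8=1:  p_8=1·1471+757=2228,  q_8=1·171+88=259
a_9=1:  p_9=1·2228+1471=3699,  q_9=1·259+171=430
fundamental: x₁=3699, y₁=430  (since 13682601 − 74·184900 = 1)
n=2: (3699,430)∘(3699,430) = (3699·3699+74·430·430, 3699·430+430·3699) = (27365201,3181140)
n=3: (27365201,3181140)∘(3699,430) = (3699·27365201+74·430·3181140, 3699·3181140+430·27365201) = (202447753299,23534073290)
n=4: (202447753299,23534073290)∘(3699,430) = (3699·202447753299+74·430·23534073290, 3699·23534073290+430·202447753299) = (1497708451540801,174105071018280)
n=5: (1497708451540801,174105071018280)∘(3699,430) = (3699·1497708451540801+74·430·174105071018280, 3699·174105071018280+430·1497708451540801) = (11080046922051092499,1288029291859162150)

3699 430
27365201 3181140
202447753299 23534073290
1497708451540801 174105071018280
11080046922051092499 1288029291859162150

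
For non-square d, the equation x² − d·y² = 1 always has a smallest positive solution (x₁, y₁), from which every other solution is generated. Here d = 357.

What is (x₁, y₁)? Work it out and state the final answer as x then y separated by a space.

3401 180

[18; 1,8,2,8,1,36] for √357; ℓ=6 ⇒ convergent index 5
i=0: a=18 ⇒ p=18, q=1
i=1: a=1 ⇒ p=19, q=1
…
i=4: a=8 ⇒ p=3042, q=161
i=5: a=1 ⇒ p=3401, q=180
(x₁, y₁) = (3401, 180);  3401² − 357·180² = 1 ✓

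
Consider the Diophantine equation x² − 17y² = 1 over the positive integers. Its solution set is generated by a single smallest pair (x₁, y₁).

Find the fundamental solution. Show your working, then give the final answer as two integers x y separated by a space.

[4; 8] for √17; ℓ=1 ⇒ convergent index 1
a_0=4:  p_0=4·1+0=4,  q_0=4·0+1=1
a_1=8:  p_1=8·4+1=33,  q_1=8·1+0=8
(x₁, y₁) = (33, 8);  33² − 17·8² = 1 ✓

33 8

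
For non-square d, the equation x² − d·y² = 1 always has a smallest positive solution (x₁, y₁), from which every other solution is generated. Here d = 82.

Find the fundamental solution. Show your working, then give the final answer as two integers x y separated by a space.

163 18

[9; 18] for √82; ℓ=1 ⇒ convergent index 1
step 0: (9, 1)  from 9·(1,0) + (0,1)
step 1: (163, 18)  from 18·(9,1) + (1,0)
fundamental: x₁=163, y₁=18  (since 26569 − 82·324 = 1)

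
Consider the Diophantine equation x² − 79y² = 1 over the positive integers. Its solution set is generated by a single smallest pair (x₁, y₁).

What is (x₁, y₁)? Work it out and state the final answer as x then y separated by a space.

80 9

[8; 1,7,1,16] for √79; ℓ=4 ⇒ convergent index 3
a_0=8:  p_0=8·1+0=8,  q_0=8·0+1=1
a_1=1:  p_1=1·8+1=9,  q_1=1·1+0=1
a_2=7:  p_2=7·9+8=71,  q_2=7·1+1=8
a_3=1:  p_3=1·71+9=80,  q_3=1·8+1=9
→ (80, 9).  Check: 80²=6400, 79·9²=6399, difference 1.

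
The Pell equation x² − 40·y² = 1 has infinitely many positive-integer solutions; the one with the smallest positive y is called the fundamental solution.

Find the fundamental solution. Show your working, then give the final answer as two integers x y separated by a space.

d=40: √d = [6; 3,12] (ℓ=2, even), read p_1/q_1
a_0=6:  p_0=6·1+0=6,  q_0=6·0+1=1
a_1=3:  p_1=3·6+1=19,  q_1=3·1+0=3
(x₁, y₁) = (19, 3);  19² − 40·3² = 1 ✓

19 3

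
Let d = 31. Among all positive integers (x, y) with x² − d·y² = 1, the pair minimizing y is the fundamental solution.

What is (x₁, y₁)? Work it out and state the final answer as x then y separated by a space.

1520 273

d=31: √d = [5; 1,1,3,5,3,1,1,10] (ℓ=8, even), read p_7/q_7
i=0: a=5 ⇒ p=5, q=1
i=1: a=1 ⇒ p=6, q=1
i=2: a=1 ⇒ p=11, q=2
i=3: a=3 ⇒ p=39, q=7
i=4: a=5 ⇒ p=206, q=37
…
i=6: a=1 ⇒ p=863, q=155
i=7: a=1 ⇒ p=1520, q=273
fundamental: x₁=1520, y₁=273  (since 2310400 − 31·74529 = 1)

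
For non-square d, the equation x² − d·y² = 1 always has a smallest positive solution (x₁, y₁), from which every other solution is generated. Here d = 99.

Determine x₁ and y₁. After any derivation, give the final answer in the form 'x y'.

√99 = [9; 1,18, …], period ℓ=2 (even) → k=1
step 0: (9, 1)  from 9·(1,0) + (0,1)
step 1: (10, 1)  from 1·(9,1) + (1,0)
(x₁, y₁) = (10, 1);  10² − 99·1² = 1 ✓

10 1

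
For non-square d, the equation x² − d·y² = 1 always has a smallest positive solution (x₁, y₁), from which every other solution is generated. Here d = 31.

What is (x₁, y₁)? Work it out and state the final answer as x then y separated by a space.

√31 → a₀=5, period (1,1,3,5,3,1,1,10); ℓ=8 even so k=7
k=0  a_k=5  p_k/q_k = 5/1
…
k=4  a_k=5  p_k/q_k = 206/37
…
k=6  a_k=1  p_k/q_k = 863/155
k=7  a_k=1  p_k/q_k = 1520/273
→ (1520, 273).  Check: 1520²=2310400, 31·273²=2310399, difference 1.

1520 273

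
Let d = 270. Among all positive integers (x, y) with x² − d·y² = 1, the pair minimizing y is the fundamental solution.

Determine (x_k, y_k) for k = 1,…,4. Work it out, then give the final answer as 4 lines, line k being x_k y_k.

5291 322
55989361 3407404
592479412811 36057148806
6269617090376641 381556745257688

√270 = [16; 2,3,6,3,2,32, …], period ℓ=6 (even) → k=5
step 0: (16, 1)  from 16·(1,0) + (0,1)
step 1: (33, 2)  from 2·(16,1) + (1,0)
…
step 3: (723, 44)  from 6·(115,7) + (33,2)
step 4: (2284, 139)  from 3·(723,44) + (115,7)
step 5: (5291, 322)  from 2·(2284,139) + (723,44)
fundamental: x₁=5291, y₁=322  (since 27994681 − 270·103684 = 1)
(5291+322√270)^2 = 55989361 + 3407404√270
(5291+322√270)^3 = 592479412811 + 36057148806√270
(5291+322√270)^4 = 6269617090376641 + 381556745257688√270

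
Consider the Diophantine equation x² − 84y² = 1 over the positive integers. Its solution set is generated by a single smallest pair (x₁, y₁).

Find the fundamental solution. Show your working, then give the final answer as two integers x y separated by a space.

55 6

d=84: √d = [9; 6,18] (ℓ=2, even), read p_1/q_1
k=0  a_k=9  p_k/q_k = 9/1
k=1  a_k=6  p_k/q_k = 55/6
fundamental: x₁=55, y₁=6  (since 3025 − 84·36 = 1)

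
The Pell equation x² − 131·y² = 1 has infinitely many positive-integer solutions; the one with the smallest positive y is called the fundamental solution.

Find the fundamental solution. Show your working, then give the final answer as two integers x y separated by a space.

√131 → a₀=11, period (2,4,11,4,2,22); ℓ=6 even so k=5
a_0=11:  p_0=11·1+0=11,  q_0=11·0+1=1
a_1=2:  p_1=2·11+1=23,  q_1=2·1+0=2
a_2=4:  p_2=4·23+11=103,  q_2=4·2+1=9
…
a_4=4:  p_4=4·1156+103=4727,  q_4=4·101+9=413
a_5=2:  p_5=2·4727+1156=10610,  q_5=2·413+101=927
→ (10610, 927).  Check: 10610²=112572100, 131·927²=112572099, difference 1.

10610 927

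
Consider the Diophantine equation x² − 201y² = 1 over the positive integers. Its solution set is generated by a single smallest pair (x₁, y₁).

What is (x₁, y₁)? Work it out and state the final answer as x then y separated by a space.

515095 36332

√201 = [14; 5,1,1,1,2,…,1,5,28, …], period ℓ=14 (even) → k=13
k=0  a_k=14  p_k/q_k = 14/1
…
k=2  a_k=1  p_k/q_k = 85/6
k=3  a_k=1  p_k/q_k = 156/11
k=4  a_k=1  p_k/q_k = 241/17
…
k=6  a_k=1  p_k/q_k = 879/62
k=7  a_k=8  p_k/q_k = 7670/541
…
k=11  a_k=1  p_k/q_k = 58085/4097
k=12  a_k=1  p_k/q_k = 91402/6447
k=13  a_k=5  p_k/q_k = 515095/36332
→ (515095, 36332).  Check: 515095²=265322859025, 201·36332²=265322859024, difference 1.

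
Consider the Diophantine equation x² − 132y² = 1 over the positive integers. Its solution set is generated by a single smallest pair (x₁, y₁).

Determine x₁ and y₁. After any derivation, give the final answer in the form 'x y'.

√132 → a₀=11, period (2,22); ℓ=2 even so k=1
k=0  a_k=11  p_k/q_k = 11/1
k=1  a_k=2  p_k/q_k = 23/2
fundamental: x₁=23, y₁=2  (since 529 − 132·4 = 1)

23 2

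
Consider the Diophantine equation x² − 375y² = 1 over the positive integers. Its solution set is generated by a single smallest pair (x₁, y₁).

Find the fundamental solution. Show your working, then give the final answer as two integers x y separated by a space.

15124 781

[19; 2,1,2,1,5,1,2,1,2,38] for √375; ℓ=10 ⇒ convergent index 9
step 0: (19, 1)  from 19·(1,0) + (0,1)
step 1: (39, 2)  from 2·(19,1) + (1,0)
…
step 3: (155, 8)  from 2·(58,3) + (39,2)
step 4: (213, 11)  from 1·(155,8) + (58,3)
…
step 6: (1433, 74)  from 1·(1220,63) + (213,11)
step 7: (4086, 211)  from 2·(1433,74) + (1220,63)
step 8: (5519, 285)  from 1·(4086,211) + (1433,74)
step 9: (15124, 781)  from 2·(5519,285) + (4086,211)
→ (15124, 781).  Check: 15124²=228735376, 375·781²=228735375, difference 1.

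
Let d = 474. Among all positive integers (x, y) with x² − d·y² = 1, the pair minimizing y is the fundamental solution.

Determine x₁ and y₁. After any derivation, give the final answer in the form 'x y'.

d=474: √d = [21; 1,3,2,1,1,…,3,1,42] (ℓ=14, even), read p_13/q_13
k=0  a_k=21  p_k/q_k = 21/1
k=1  a_k=1  p_k/q_k = 22/1
k=2  a_k=3  p_k/q_k = 87/4
k=3  a_k=2  p_k/q_k = 196/9
…
k=5  a_k=1  p_k/q_k = 479/22
k=6  a_k=1  p_k/q_k = 762/35
k=7  a_k=6  p_k/q_k = 5051/232
k=8  a_k=1  p_k/q_k = 5813/267
…
k=10  a_k=1  p_k/q_k = 16677/766
k=11  a_k=2  p_k/q_k = 44218/2031
k=12  a_k=3  p_k/q_k = 149331/6859
k=13  a_k=1  p_k/q_k = 193549/8890
(x₁, y₁) = (193549, 8890);  193549² − 474·8890² = 1 ✓

193549 8890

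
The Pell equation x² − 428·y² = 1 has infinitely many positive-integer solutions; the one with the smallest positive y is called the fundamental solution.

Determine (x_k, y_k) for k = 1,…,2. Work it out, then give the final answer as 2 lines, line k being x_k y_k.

√428 → a₀=20, period (1,2,4,1,5,10,5,1,4,2,1,40); ℓ=12 even so k=11
k=0  a_k=20  p_k/q_k = 20/1
…
k=2  a_k=2  p_k/q_k = 62/3
k=3  a_k=4  p_k/q_k = 269/13
k=4  a_k=1  p_k/q_k = 331/16
…
k=7  a_k=5  p_k/q_k = 99779/4823
…
k=10  a_k=2  p_k/q_k = 1273708/61567
k=11  a_k=1  p_k/q_k = 1850887/89466
(x₁, y₁) = (1850887, 89466);  1850887² − 428·89466² = 1 ✓
(x_2, y_2) = (1850887·1850887 + 428·89466·89466, 1850887·89466 + 89466·1850887) = (6851565373537, 331182912684)

1850887 89466
6851565373537 331182912684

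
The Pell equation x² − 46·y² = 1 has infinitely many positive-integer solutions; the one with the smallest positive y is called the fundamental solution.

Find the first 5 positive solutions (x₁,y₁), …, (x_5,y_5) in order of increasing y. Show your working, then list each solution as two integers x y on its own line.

√46 = [6; 1,3,1,1,2,6,2,1,1,3,1,12, …], period ℓ=12 (even) → k=11
a_0=6:  p_0=6·1+0=6,  q_0=6·0+1=1
…
a_2=3:  p_2=3·7+6=27,  q_2=3·1+1=4
…
a_6=6:  p_6=6·156+61=997,  q_6=6·23+9=147
a_7=2:  p_7=2·997+156=2150,  q_7=2·147+23=317
a_8=1:  p_8=1·2150+997=3147,  q_8=1·317+147=464
a_9=1:  p_9=1·3147+2150=5297,  q_9=1·464+317=781
a_10=3:  p_10=3·5297+3147=19038,  q_10=3·781+464=2807
a_11=1:  p_11=1·19038+5297=24335,  q_11=1·2807+781=3588
(x₁, y₁) = (24335, 3588);  24335² − 46·3588² = 1 ✓
n=2: (24335,3588)∘(24335,3588) = (24335·24335+46·3588·3588, 24335·3588+3588·24335) = (1184384449,174627960)
n=3: (1184384449,174627960)∘(24335,3588) = (24335·1184384449+46·3588·174627960, 24335·174627960+3588·1184384449) = (57643991108495,8499142809612)
n=4: (57643991108495,8499142809612)∘(24335,3588) = (24335·57643991108495+46·3588·8499142809612, 24335·8499142809612+3588·57643991108495) = (2805533046066067201,413653280369188080)
n=5: (2805533046066067201,413653280369188080)∘(24335,3588) = (24335·2805533046066067201+46·3588·413653280369188080, 24335·413653280369188080+3588·2805533046066067201) = (136545293294391499564175,20132505147069241043988)

24335 3588
1184384449 174627960
57643991108495 8499142809612
2805533046066067201 413653280369188080
136545293294391499564175 20132505147069241043988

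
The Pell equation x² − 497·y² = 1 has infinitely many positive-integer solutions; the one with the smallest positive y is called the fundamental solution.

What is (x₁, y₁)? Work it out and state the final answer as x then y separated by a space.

1201887 53912

√497 → a₀=22, period (3,2,2,5,6,5,2,2,3,44); ℓ=10 even so k=9
i=0: a=22 ⇒ p=22, q=1
i=1: a=3 ⇒ p=67, q=3
i=2: a=2 ⇒ p=156, q=7
i=3: a=2 ⇒ p=379, q=17
i=4: a=5 ⇒ p=2051, q=92
i=5: a=6 ⇒ p=12685, q=569
i=6: a=5 ⇒ p=65476, q=2937
i=7: a=2 ⇒ p=143637, q=6443
i=8: a=2 ⇒ p=352750, q=15823
i=9: a=3 ⇒ p=1201887, q=53912
(x₁, y₁) = (1201887, 53912);  1201887² − 497·53912² = 1 ✓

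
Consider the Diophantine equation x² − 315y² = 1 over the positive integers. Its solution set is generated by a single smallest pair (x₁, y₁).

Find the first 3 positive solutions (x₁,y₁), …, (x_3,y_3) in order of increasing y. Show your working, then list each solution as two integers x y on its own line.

d=315: √d = [17; 1,2,1,34] (ℓ=4, even), read p_3/q_3
i=0: a=17 ⇒ p=17, q=1
…
i=2: a=2 ⇒ p=53, q=3
i=3: a=1 ⇒ p=71, q=4
(x₁, y₁) = (71, 4);  71² − 315·4² = 1 ✓
(71+4√315)^2 = 10081 + 568√315
(71+4√315)^3 = 1431431 + 80652√315

71 4
10081 568
1431431 80652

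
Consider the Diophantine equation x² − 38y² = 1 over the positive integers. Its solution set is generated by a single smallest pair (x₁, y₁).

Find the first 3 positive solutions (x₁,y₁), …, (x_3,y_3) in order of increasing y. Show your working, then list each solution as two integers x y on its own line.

37 6
2737 444
202501 32850

√38 → a₀=6, period (6,12); ℓ=2 even so k=1
k=0  a_k=6  p_k/q_k = 6/1
k=1  a_k=6  p_k/q_k = 37/6
→ (37, 6).  Check: 37²=1369, 38·6²=1368, difference 1.
(x_2, y_2) = (37·37 + 38·6·6, 37·6 + 6·37) = (2737, 444)
(x_3, y_3) = (37·2737 + 38·6·444, 37·444 + 6·2737) = (202501, 32850)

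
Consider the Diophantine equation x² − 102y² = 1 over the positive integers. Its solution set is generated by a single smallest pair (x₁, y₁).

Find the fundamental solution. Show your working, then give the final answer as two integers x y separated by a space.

101 10

d=102: √d = [10; 10,20] (ℓ=2, even), read p_1/q_1
k=0  a_k=10  p_k/q_k = 10/1
k=1  a_k=10  p_k/q_k = 101/10
→ (101, 10).  Check: 101²=10201, 102·10²=10200, difference 1.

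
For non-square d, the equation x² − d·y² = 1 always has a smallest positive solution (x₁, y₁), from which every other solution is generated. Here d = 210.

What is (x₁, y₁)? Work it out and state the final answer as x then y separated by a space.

29 2

d=210: √d = [14; 2,28] (ℓ=2, even), read p_1/q_1
step 0: (14, 1)  from 14·(1,0) + (0,1)
step 1: (29, 2)  from 2·(14,1) + (1,0)
fundamental: x₁=29, y₁=2  (since 841 − 210·4 = 1)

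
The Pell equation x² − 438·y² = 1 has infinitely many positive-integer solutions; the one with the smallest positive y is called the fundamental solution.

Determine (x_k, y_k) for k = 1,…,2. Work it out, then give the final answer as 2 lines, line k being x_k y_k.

293 14
171697 8204

[20; 1,12,1,40] for √438; ℓ=4 ⇒ convergent index 3
i=0: a=20 ⇒ p=20, q=1
i=1: a=1 ⇒ p=21, q=1
i=2: a=12 ⇒ p=272, q=13
i=3: a=1 ⇒ p=293, q=14
→ (293, 14).  Check: 293²=85849, 438·14²=85848, difference 1.
n=2: (293,14)∘(293,14) = (293·293+438·14·14, 293·14+14·293) = (171697,8204)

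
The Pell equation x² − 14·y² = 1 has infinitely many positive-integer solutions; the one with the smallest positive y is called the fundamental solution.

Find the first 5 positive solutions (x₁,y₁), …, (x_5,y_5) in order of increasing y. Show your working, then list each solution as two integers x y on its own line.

√14 = [3; 1,2,1,6, …], period ℓ=4 (even) → k=3
k=0  a_k=3  p_k/q_k = 3/1
k=1  a_k=1  p_k/q_k = 4/1
k=2  a_k=2  p_k/q_k = 11/3
k=3  a_k=1  p_k/q_k = 15/4
fundamental: x₁=15, y₁=4  (since 225 − 14·16 = 1)
(15+4√14)^2 = 449 + 120√14
(15+4√14)^3 = 13455 + 3596√14
(15+4√14)^4 = 403201 + 107760√14
(15+4√14)^5 = 12082575 + 3229204√14

15 4
449 120
13455 3596
403201 107760
12082575 3229204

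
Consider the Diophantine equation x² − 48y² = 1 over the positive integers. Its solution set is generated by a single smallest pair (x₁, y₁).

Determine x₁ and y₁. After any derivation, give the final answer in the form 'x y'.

7 1

√48 → a₀=6, period (1,12); ℓ=2 even so k=1
i=0: a=6 ⇒ p=6, q=1
i=1: a=1 ⇒ p=7, q=1
(x₁, y₁) = (7, 1);  7² − 48·1² = 1 ✓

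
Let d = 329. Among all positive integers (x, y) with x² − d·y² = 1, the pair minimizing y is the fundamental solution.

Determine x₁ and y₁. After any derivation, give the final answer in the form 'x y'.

√329 → a₀=18, period (7,4,2,1,1,4,1,1,2,4,7,36); ℓ=12 even so k=11
i=0: a=18 ⇒ p=18, q=1
…
i=2: a=4 ⇒ p=526, q=29
i=3: a=2 ⇒ p=1179, q=65
…
i=6: a=4 ⇒ p=13241, q=730
i=7: a=1 ⇒ p=16125, q=889
…
i=9: a=2 ⇒ p=74857, q=4127
i=10: a=4 ⇒ p=328794, q=18127
i=11: a=7 ⇒ p=2376415, q=131016
→ (2376415, 131016).  Check: 2376415²=5647348252225, 329·131016²=5647348252224, difference 1.

2376415 131016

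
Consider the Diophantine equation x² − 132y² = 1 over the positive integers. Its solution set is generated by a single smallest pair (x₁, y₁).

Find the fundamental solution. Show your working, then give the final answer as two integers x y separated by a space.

[11; 2,22] for √132; ℓ=2 ⇒ convergent index 1
k=0  a_k=11  p_k/q_k = 11/1
k=1  a_k=2  p_k/q_k = 23/2
(x₁, y₁) = (23, 2);  23² − 132·2² = 1 ✓

23 2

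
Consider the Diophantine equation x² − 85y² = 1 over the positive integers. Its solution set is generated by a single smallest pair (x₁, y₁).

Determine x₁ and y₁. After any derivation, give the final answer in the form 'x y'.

d=85: √d = [9; 4,1,1,4,18] (ℓ=5, odd), read p_9/q_9
a_0=9:  p_0=9·1+0=9,  q_0=9·0+1=1
…
a_2=1:  p_2=1·37+9=46,  q_2=1·4+1=5
a_3=1:  p_3=1·46+37=83,  q_3=1·5+4=9
a_4=4:  p_4=4·83+46=378,  q_4=4·9+5=41
…
a_8=1:  p_8=1·34813+27926=62739,  q_8=1·3776+3029=6805
a_9=4:  p_9=4·62739+34813=285769,  q_9=4·6805+3776=30996
(x₁, y₁) = (285769, 30996);  285769² − 85·30996² = 1 ✓

285769 30996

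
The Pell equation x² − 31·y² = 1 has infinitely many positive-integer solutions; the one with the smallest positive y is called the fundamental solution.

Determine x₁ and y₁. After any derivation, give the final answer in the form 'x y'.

1520 273

√31 = [5; 1,1,3,5,3,1,1,10, …], period ℓ=8 (even) → k=7
step 0: (5, 1)  from 5·(1,0) + (0,1)
…
step 2: (11, 2)  from 1·(6,1) + (5,1)
step 3: (39, 7)  from 3·(11,2) + (6,1)
step 4: (206, 37)  from 5·(39,7) + (11,2)
step 5: (657, 118)  from 3·(206,37) + (39,7)
step 6: (863, 155)  from 1·(657,118) + (206,37)
step 7: (1520, 273)  from 1·(863,155) + (657,118)
fundamental: x₁=1520, y₁=273  (since 2310400 − 31·74529 = 1)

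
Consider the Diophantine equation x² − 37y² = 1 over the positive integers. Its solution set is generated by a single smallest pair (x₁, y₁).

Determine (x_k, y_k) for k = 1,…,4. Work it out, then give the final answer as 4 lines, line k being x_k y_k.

73 12
10657 1752
1555849 255780
227143297 37342128

[6; 12] for √37; ℓ=1 ⇒ convergent index 1
k=0  a_k=6  p_k/q_k = 6/1
k=1  a_k=12  p_k/q_k = 73/12
→ (73, 12).  Check: 73²=5329, 37·12²=5328, difference 1.
k=2:  x_2 = 73·73+37·12·12 = 10657,  y_2 = 73·12+12·73 = 1752
k=3:  x_3 = 73·10657+37·12·1752 = 1555849,  y_3 = 73·1752+12·10657 = 255780
k=4:  x_4 = 73·1555849+37·12·255780 = 227143297,  y_4 = 73·255780+12·1555849 = 37342128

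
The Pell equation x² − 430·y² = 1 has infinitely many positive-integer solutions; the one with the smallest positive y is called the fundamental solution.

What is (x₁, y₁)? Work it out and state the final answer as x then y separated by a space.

√430 → a₀=20, period (1,2,1,3,1,…,2,1,40); ℓ=14 even so k=13
step 0: (20, 1)  from 20·(1,0) + (0,1)
step 1: (21, 1)  from 1·(20,1) + (1,0)
…
step 4: (311, 15)  from 3·(83,4) + (62,3)
…
step 7: (21794, 1051)  from 8·(2675,129) + (394,19)
…
step 9: (155233, 7486)  from 1·(133439,6435) + (21794,1051)
…
step 11: (754371, 36379)  from 1·(599138,28893) + (155233,7486)
step 12: (2107880, 101651)  from 2·(754371,36379) + (599138,28893)
step 13: (2862251, 138030)  from 1·(2107880,101651) + (754371,36379)
(x₁, y₁) = (2862251, 138030);  2862251² − 430·138030² = 1 ✓

2862251 138030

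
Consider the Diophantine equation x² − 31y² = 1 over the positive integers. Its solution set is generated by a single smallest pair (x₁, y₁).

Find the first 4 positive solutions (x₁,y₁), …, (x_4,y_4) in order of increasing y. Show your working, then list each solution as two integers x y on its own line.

1520 273
4620799 829920
14047227440 2522956527
42703566796801 7669787012160

√31 → a₀=5, period (1,1,3,5,3,1,1,10); ℓ=8 even so k=7
step 0: (5, 1)  from 5·(1,0) + (0,1)
step 1: (6, 1)  from 1·(5,1) + (1,0)
step 2: (11, 2)  from 1·(6,1) + (5,1)
step 3: (39, 7)  from 3·(11,2) + (6,1)
step 4: (206, 37)  from 5·(39,7) + (11,2)
step 5: (657, 118)  from 3·(206,37) + (39,7)
step 6: (863, 155)  from 1·(657,118) + (206,37)
step 7: (1520, 273)  from 1·(863,155) + (657,118)
→ (1520, 273).  Check: 1520²=2310400, 31·273²=2310399, difference 1.
(1520+273√31)^2 = 4620799 + 829920√31
(1520+273√31)^3 = 14047227440 + 2522956527√31
(1520+273√31)^4 = 42703566796801 + 7669787012160√31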